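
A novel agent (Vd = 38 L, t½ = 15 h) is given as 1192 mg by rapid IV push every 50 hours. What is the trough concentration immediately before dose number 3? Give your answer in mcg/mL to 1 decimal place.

3.4 mcg/mL

f = (1/2)^(τ/t½) = (1/2)^(50/15) ≈ 0.0992.
C₀ = D/Vd = 1192/38 ≈ 31.368 mcg/mL.
Before the 3rd dose, 2 doses have been given. Superposition: Cmin = C₀·(f + f²).
≈ 31.368 × (0.0992 + 0.0098) ≈ 31.368 × 0.1090 ≈ 3.419 mcg/mL.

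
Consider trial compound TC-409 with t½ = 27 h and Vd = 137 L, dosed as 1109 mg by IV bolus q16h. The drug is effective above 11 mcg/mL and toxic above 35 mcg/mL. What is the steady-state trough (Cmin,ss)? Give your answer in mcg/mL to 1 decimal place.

τ/t½ = 16/27 ≈ 0.59259, so fraction remaining f = (1/2)^(16/27) ≈ 0.6632.
Single-dose peak C₀ = D/Vd = 1109/137 ≈ 8.095 mcg/mL.
Steady-state trough Cmin,ss = C₀·f/(1−f) ≈ 8.095 × 0.6632/0.3368 ≈ 15.940 mcg/mL.
Trough 15.9 mcg/mL vs MEC 11 mcg/mL: adequate.

15.9 mcg/mL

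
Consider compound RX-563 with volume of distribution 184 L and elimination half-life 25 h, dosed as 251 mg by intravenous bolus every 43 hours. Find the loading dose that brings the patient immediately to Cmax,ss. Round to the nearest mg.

f = (1/2)^(43/25) ≈ 0.303549; accumulation ratio R = 1/(1−f) ≈ 1.43585.
Loading dose to hit Cmax,ss on first dose: D_load = D_maint·R ≈ 251 × 1.43585 ≈ 360.40 mg.

360 mg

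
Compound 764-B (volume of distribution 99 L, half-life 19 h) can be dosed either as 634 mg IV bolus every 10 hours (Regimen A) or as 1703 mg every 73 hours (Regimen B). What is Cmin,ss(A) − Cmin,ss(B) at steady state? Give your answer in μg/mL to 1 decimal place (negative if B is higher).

Regimen A: f = (1/2)^(10/19) ≈ 0.6943; Cmin,ss = (634/99)·f/(1−f) ≈ 14.545 μg/mL.
Regimen B: f = (1/2)^(73/19) ≈ 0.0697; Cmin,ss = (1703/99)·f/(1−f) ≈ 1.289 μg/mL.
Difference ≈ 14.545 − 1.289 ≈ 13.256 μg/mL.

13.3 μg/mL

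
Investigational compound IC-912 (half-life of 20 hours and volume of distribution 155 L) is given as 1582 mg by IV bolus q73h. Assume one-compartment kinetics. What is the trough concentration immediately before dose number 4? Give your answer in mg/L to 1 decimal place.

0.9 mg/L

f = (1/2)^(τ/t½) = (1/2)^(73/20) ≈ 0.0797.
C₀ = D/Vd = 1582/155 ≈ 10.206 mg/L.
Before the 4th dose, 3 doses have been given. Superposition: Cmin = C₀·(f + f² + … + f^3).
≈ 10.206 × (0.0797 + 0.0064 + 0.0005) ≈ 10.206 × 0.0866 ≈ 0.884 mg/L.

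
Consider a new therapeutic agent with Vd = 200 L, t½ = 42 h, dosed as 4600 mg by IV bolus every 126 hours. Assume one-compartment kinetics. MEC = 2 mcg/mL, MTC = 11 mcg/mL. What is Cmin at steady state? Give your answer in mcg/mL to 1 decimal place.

3.3 mcg/mL

τ = 126 h = 3 half-lives, so f = (1/2)^3 = 0.125.
Accumulation ratio R = 1/(1 − f) = 1/0.875 = 8/7.
Single-dose peak C₀ = D/Vd = 4600/200 = 23 mcg/mL.
Steady-state peak Cmax,ss = C₀·R = 23 × 8/7 ≈ 26.286 mcg/mL.
Steady-state trough Cmin,ss = Cmax,ss·f ≈ 26.286 × 0.125 ≈ 3.286 mcg/mL.
Trough 3.3 mcg/mL vs MEC 2 mcg/mL: adequate.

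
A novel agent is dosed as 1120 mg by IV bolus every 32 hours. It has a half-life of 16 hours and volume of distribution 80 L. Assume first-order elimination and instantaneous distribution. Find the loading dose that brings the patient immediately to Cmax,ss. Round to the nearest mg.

f = (1/2)^(32/16) ≈ 0.250000; accumulation ratio R = 1/(1−f) ≈ 1.33333.
Loading dose to hit Cmax,ss on first dose: D_load = D_maint·R ≈ 1120 × 1.33333 ≈ 1493.33 mg.

1493 mg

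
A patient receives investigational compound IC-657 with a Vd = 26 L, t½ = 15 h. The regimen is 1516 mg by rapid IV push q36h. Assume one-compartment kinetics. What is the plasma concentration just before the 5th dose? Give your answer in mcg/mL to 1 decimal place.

13.6 mcg/mL

f = (1/2)^(τ/t½) = (1/2)^(36/15) ≈ 0.1895.
C₀ = D/Vd = 1516/26 ≈ 58.308 mcg/mL.
Before the 5th dose, 4 doses have been given. Superposition: Cmin = C₀·(f + f² + … + f^4).
≈ 58.308 × (0.1895 + 0.0359 + 0.0068 + 0.0013) ≈ 58.308 × 0.2335 ≈ 13.615 mcg/mL.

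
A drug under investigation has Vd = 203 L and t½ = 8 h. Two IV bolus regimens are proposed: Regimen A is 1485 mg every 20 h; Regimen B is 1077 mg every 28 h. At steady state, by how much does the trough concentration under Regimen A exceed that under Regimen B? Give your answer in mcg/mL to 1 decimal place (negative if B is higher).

Regimen A: f = (1/2)^(20/8) ≈ 0.1768; Cmin,ss = (1485/203)·f/(1−f) ≈ 1.571 mcg/mL.
Regimen B: f = (1/2)^(28/8) ≈ 0.0884; Cmin,ss = (1077/203)·f/(1−f) ≈ 0.514 mcg/mL.
Difference ≈ 1.571 − 0.514 ≈ 1.057 mcg/mL.

1.1 mcg/mL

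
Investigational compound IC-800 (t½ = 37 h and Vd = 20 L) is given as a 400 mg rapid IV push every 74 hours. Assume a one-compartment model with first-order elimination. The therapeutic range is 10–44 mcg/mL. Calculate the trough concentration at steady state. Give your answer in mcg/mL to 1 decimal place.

6.7 mcg/mL

τ = 74 h = 2 half-lives, so f = (1/2)^2 = 0.25.
Accumulation ratio R = 1/(1 − f) = 1/0.75 = 4/3.
Single-dose peak C₀ = D/Vd = 400/20 = 20 mcg/mL.
Steady-state peak Cmax,ss = C₀·R = 20 × 4/3 ≈ 26.667 mcg/mL.
Steady-state trough Cmin,ss = Cmax,ss·f ≈ 26.667 × 0.25 ≈ 6.667 mcg/mL.
Trough 6.7 mcg/mL vs MEC 10 mcg/mL: subtherapeutic.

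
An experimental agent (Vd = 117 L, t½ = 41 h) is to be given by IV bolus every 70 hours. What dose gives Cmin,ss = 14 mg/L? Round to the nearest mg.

3711 mg

τ/t½ = 70/41 ≈ 1.7073, so f = (1/2)^(70/41) ≈ 0.306229.
Cmin,ss = (D/Vd)·f/(1−f), so D = Cmin,ss·Vd·(1−f)/f.
D = 14 × 117 × (1−f)/f ≈ 14 × 117 × 2.26553 ≈ 3710.94 mg.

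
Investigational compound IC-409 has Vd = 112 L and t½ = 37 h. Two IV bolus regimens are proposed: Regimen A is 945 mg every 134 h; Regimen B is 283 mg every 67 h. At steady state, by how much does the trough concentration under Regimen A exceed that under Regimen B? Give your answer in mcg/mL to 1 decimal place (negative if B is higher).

-0.3 mcg/mL

Regimen A: f = (1/2)^(134/37) ≈ 0.0812; Cmin,ss = (945/112)·f/(1−f) ≈ 0.746 mcg/mL.
Regimen B: f = (1/2)^(67/37) ≈ 0.2850; Cmin,ss = (283/112)·f/(1−f) ≈ 1.007 mcg/mL.
Difference ≈ 0.746 − 1.007 ≈ -0.261 mcg/mL.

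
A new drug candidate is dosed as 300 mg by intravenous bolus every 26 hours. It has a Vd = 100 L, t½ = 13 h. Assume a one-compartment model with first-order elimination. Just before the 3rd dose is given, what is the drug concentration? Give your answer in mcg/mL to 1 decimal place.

0.9 mcg/mL

f = (1/2)^(τ/t½) = (1/2)^(26/13) ≈ 0.2500.
C₀ = D/Vd = 300/100 ≈ 3.000 mcg/mL.
Before the 3rd dose, 2 doses have been given. Superposition: Cmin = C₀·(f + f²).
≈ 3.000 × (0.2500 + 0.0625) ≈ 3.000 × 0.3125 ≈ 0.938 mcg/mL.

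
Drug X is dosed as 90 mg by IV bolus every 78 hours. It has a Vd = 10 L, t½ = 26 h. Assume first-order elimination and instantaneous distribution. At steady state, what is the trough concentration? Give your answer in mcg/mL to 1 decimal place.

1.3 mcg/mL

τ = 78 h = 3 half-lives, so f = (1/2)^3 = 0.125.
Accumulation ratio R = 1/(1 − f) = 1/0.875 = 8/7.
Single-dose peak C₀ = D/Vd = 90/10 = 9 mcg/mL.
Steady-state peak Cmax,ss = C₀·R = 9 × 8/7 ≈ 10.286 mcg/mL.
Steady-state trough Cmin,ss = Cmax,ss·f ≈ 10.286 × 0.125 ≈ 1.286 mcg/mL.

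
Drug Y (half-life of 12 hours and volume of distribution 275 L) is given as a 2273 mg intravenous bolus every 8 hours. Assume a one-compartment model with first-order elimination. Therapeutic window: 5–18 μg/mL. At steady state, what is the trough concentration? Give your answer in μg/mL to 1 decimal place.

k = ln2/t½ = ln2/12 ≈ 0.057762 h⁻¹; fraction remaining f = e^(−kτ) = e^(−0.057762×8) ≈ 0.6300.
At steady state, accumulation factor R = 1/(1 − e^(−kτ)) ≈ 2.7027.
Single-dose peak C₀ = D/Vd = 2273/275 ≈ 8.265 μg/mL.
Steady-state peak Cmax,ss = C₀·R ≈ 8.265 × 2.7027 ≈ 22.338 μg/mL.
Steady-state trough Cmin,ss = Cmax,ss·f ≈ 22.338 × 0.6300 ≈ 14.073 μg/mL.
Trough 14.1 μg/mL vs MEC 5 μg/mL: adequate.

14.1 μg/mL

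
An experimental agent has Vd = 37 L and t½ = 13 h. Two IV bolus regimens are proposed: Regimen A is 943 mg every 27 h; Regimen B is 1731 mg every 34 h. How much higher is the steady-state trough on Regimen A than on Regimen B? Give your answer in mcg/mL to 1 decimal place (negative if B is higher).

Regimen A: f = (1/2)^(27/13) ≈ 0.2370; Cmin,ss = (943/37)·f/(1−f) ≈ 7.917 mcg/mL.
Regimen B: f = (1/2)^(34/13) ≈ 0.1632; Cmin,ss = (1731/37)·f/(1−f) ≈ 9.124 mcg/mL.
Difference ≈ 7.917 − 9.124 ≈ -1.207 mcg/mL.

-1.2 mcg/mL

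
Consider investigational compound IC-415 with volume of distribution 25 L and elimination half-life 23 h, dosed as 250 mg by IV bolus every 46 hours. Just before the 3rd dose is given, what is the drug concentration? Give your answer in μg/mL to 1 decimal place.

3.1 μg/mL

f = (1/2)^(τ/t½) = (1/2)^(46/23) ≈ 0.2500.
C₀ = D/Vd = 250/25 ≈ 10.000 μg/mL.
Before the 3rd dose, 2 doses have been given. Superposition: Cmin = C₀·(f + f²).
≈ 10.000 × (0.2500 + 0.0625) ≈ 10.000 × 0.3125 ≈ 3.125 μg/mL.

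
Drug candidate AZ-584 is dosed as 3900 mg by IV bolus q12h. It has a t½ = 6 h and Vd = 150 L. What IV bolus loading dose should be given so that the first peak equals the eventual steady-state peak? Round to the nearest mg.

5200 mg

f = (1/2)^(12/6) ≈ 0.250000; accumulation ratio R = 1/(1−f) ≈ 1.33333.
Loading dose to hit Cmax,ss on first dose: D_load = D_maint·R ≈ 3900 × 1.33333 ≈ 5199.99 mg.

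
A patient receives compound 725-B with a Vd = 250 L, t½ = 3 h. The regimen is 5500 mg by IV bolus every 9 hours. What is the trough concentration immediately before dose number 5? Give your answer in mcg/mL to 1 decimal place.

3.1 mcg/mL

f = (1/2)^(τ/t½) = (1/2)^(9/3) ≈ 0.1250.
C₀ = D/Vd = 5500/250 ≈ 22.000 mcg/mL.
Before the 5th dose, 4 doses have been given. Superposition: Cmin = C₀·(f + f² + … + f^4).
≈ 22.000 × (0.1250 + 0.0156 + 0.0020 + 0.0002) ≈ 22.000 × 0.1428 ≈ 3.142 mcg/mL.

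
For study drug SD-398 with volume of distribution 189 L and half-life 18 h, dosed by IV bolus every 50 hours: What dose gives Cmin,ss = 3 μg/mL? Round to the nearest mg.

τ/t½ = 50/18 ≈ 2.7778, so f = (1/2)^(50/18) ≈ 0.145816.
Cmin,ss = (D/Vd)·f/(1−f), so D = Cmin,ss·Vd·(1−f)/f.
D = 3 × 189 × (1−f)/f ≈ 3 × 189 × 5.85796 ≈ 3321.46 mg.

3321 mg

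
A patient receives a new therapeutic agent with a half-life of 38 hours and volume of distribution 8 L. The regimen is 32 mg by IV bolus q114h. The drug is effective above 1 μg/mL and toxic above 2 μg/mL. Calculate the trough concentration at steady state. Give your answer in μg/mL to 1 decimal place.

0.6 μg/mL

The dosing interval is 3 half-lives, so f = 2^(−3) = 0.125.
Accumulation ratio R = 1/(1 − f) = 1/0.875 = 8/7.
Single-dose peak C₀ = D/Vd = 32/8 = 4 μg/mL.
Steady-state peak Cmax,ss = C₀·R = 4 × 8/7 ≈ 4.571 μg/mL.
Steady-state trough Cmin,ss = Cmax,ss·f ≈ 4.571 × 0.125 ≈ 0.571 μg/mL.
Trough 0.6 μg/mL vs MEC 1 μg/mL: subtherapeutic.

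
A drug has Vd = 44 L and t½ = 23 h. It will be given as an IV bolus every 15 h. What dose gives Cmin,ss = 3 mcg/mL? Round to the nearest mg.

τ/t½ = 15/23 ≈ 0.65217, so f = (1/2)^(15/23) ≈ 0.636321.
Cmin,ss = (D/Vd)·f/(1−f), so D = Cmin,ss·Vd·(1−f)/f.
D = 3 × 44 × (1−f)/f ≈ 3 × 44 × 0.57153 ≈ 75.44 mg.

75 mg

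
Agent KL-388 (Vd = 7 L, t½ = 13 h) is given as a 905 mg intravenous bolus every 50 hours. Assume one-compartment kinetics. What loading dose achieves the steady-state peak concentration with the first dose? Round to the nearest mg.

f = (1/2)^(50/13) ≈ 0.069533; accumulation ratio R = 1/(1−f) ≈ 1.07473.
Loading dose to hit Cmax,ss on first dose: D_load = D_maint·R ≈ 905 × 1.07473 ≈ 972.63 mg.

973 mg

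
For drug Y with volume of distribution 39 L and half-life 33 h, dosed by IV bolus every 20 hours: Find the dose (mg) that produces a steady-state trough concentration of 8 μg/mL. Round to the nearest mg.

163 mg

τ/t½ = 20/33 ≈ 0.60606, so f = (1/2)^(20/33) ≈ 0.656988.
Cmin,ss = (D/Vd)·f/(1−f), so D = Cmin,ss·Vd·(1−f)/f.
D = 8 × 39 × (1−f)/f ≈ 8 × 39 × 0.52210 ≈ 162.90 mg.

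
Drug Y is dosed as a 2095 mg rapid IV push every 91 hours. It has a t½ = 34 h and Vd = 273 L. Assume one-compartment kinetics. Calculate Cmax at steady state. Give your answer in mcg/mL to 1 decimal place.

9.1 mcg/mL

k = ln2/t½ = ln2/34 ≈ 0.020387 h⁻¹; fraction remaining f = e^(−kτ) = e^(−0.020387×91) ≈ 0.1564.
Accumulation ratio R = 1/(1 − f) ≈ 1/0.8436 ≈ 1.1854.
Each bolus raises the concentration by D/Vd = 2095/273 ≈ 7.674 mcg/mL.
Steady-state peak Cmax,ss = C₀·R ≈ 7.674 × 1.1854 ≈ 9.097 mcg/mL.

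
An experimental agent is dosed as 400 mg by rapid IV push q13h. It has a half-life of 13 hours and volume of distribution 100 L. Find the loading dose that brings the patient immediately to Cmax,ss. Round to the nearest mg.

f = (1/2)^(13/13) ≈ 0.500000; accumulation ratio R = 1/(1−f) ≈ 2.00000.
Loading dose to hit Cmax,ss on first dose: D_load = D_maint·R ≈ 400 × 2.00000 ≈ 800.00 mg.

800 mg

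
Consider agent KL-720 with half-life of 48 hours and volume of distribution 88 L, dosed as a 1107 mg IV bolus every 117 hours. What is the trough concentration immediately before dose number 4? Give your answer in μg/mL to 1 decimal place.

2.8 μg/mL

f = (1/2)^(τ/t½) = (1/2)^(117/48) ≈ 0.1846.
C₀ = D/Vd = 1107/88 ≈ 12.580 μg/mL.
Before the 4th dose, 3 doses have been given. Superposition: Cmin = C₀·(f + f² + … + f^3).
≈ 12.580 × (0.1846 + 0.0341 + 0.0063) ≈ 12.580 × 0.2250 ≈ 2.831 μg/mL.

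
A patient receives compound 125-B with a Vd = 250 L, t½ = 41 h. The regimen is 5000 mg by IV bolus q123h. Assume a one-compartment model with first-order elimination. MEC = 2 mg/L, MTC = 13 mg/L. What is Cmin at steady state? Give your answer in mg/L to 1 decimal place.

2.9 mg/L

The dosing interval is 3 half-lives, so f = 2^(−3) = 0.125.
At steady state, R = 1/(1 − 0.125) = 8/7.
Single-dose peak C₀ = D/Vd = 5000/250 = 20 mg/L.
Steady-state peak Cmax,ss = C₀·R = 20 × 8/7 ≈ 22.857 mg/L.
Steady-state trough Cmin,ss = Cmax,ss·f ≈ 22.857 × 0.125 ≈ 2.857 mg/L.
Trough 2.9 mg/L vs MEC 2 mg/L: adequate.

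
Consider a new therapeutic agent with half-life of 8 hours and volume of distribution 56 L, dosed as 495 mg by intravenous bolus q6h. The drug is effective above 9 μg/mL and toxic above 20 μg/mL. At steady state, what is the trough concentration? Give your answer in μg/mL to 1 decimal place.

13.0 μg/mL

k = ln2/t½ = ln2/8 ≈ 0.086643 h⁻¹; fraction remaining f = e^(−kτ) = e^(−0.086643×6) ≈ 0.5946.
Single-dose peak C₀ = D/Vd = 495/56 ≈ 8.839 μg/mL.
Steady-state trough Cmin,ss = C₀·f/(1−f) ≈ 8.839 × 0.5946/0.4054 ≈ 12.964 μg/mL.
Trough 13.0 μg/mL vs MEC 9 μg/mL: adequate.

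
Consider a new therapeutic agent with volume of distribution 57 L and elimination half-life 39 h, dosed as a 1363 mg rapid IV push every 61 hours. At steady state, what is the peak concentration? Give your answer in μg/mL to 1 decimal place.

36.1 μg/mL

τ/t½ = 61/39 ≈ 1.5641, so fraction remaining f = (1/2)^(61/39) ≈ 0.3382.
At steady state, accumulation factor R = 1/(1 − e^(−kτ)) ≈ 1.5110.
Each bolus raises the concentration by D/Vd = 1363/57 ≈ 23.912 μg/mL.
Steady-state peak Cmax,ss = C₀·R ≈ 23.912 × 1.5110 ≈ 36.131 μg/mL.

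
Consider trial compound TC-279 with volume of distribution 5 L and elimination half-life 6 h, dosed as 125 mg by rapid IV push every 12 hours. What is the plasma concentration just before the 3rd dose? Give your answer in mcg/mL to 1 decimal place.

f = (1/2)^(τ/t½) = (1/2)^(12/6) ≈ 0.2500.
C₀ = D/Vd = 125/5 ≈ 25.000 mcg/mL.
Before the 3rd dose, 2 doses have been given. Superposition: Cmin = C₀·(f + f²).
≈ 25.000 × (0.2500 + 0.0625) ≈ 25.000 × 0.3125 ≈ 7.812 mcg/mL.

7.8 mcg/mL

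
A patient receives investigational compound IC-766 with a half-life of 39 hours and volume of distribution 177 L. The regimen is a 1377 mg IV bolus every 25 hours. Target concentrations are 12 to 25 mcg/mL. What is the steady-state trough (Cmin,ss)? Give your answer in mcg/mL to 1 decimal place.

τ/t½ = 25/39 ≈ 0.64103, so fraction remaining f = (1/2)^(25/39) ≈ 0.6413.
Accumulation ratio R = 1/(1 − f) ≈ 1/0.3587 ≈ 2.7878.
Each bolus raises the concentration by D/Vd = 1377/177 ≈ 7.780 mcg/mL.
Cmax,ss = C₀/(1 − f) ≈ 7.780/0.3587 ≈ 21.689 mcg/mL.
Steady-state trough Cmin,ss = Cmax,ss·f ≈ 21.689 × 0.6413 ≈ 13.909 mcg/mL.
Trough 13.9 mcg/mL vs MEC 12 mcg/mL: adequate.

13.9 mcg/mL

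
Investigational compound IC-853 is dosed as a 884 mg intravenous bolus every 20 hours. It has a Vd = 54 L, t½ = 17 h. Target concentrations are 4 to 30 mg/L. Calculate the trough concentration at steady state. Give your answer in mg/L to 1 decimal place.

Over one 20-h interval, 20/17 ≈ 1.1765 half-lives elapse, leaving f ≈ 0.4424 of each dose.
Single-dose peak C₀ = D/Vd = 884/54 ≈ 16.370 mg/L.
Steady-state trough Cmin,ss = C₀·f/(1−f) ≈ 16.370 × 0.4424/0.5576 ≈ 12.988 mg/L.
Trough 13.0 mg/L vs MEC 4 mg/L: adequate.

13.0 mg/L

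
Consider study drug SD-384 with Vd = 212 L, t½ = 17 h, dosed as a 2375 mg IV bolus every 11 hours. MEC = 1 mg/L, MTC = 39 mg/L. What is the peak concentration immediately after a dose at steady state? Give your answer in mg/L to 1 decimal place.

k = ln2/t½ = ln2/17 ≈ 0.040773 h⁻¹; fraction remaining f = e^(−kτ) = e^(−0.040773×11) ≈ 0.6386.
Accumulation ratio R = 1/(1 − f) ≈ 1/0.3614 ≈ 2.7670.
Single-dose peak C₀ = D/Vd = 2375/212 ≈ 11.203 mg/L.
Steady-state peak Cmax,ss = C₀·R ≈ 11.203 × 2.7670 ≈ 30.999 mg/L.
Peak 31.0 mg/L vs MTC 39 mg/L: below toxic threshold.

31.0 mg/L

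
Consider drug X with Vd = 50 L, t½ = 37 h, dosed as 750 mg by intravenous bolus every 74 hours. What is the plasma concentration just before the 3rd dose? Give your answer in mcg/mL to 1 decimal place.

4.7 mcg/mL

f = (1/2)^(τ/t½) = (1/2)^(74/37) ≈ 0.2500.
C₀ = D/Vd = 750/50 ≈ 15.000 mcg/mL.
Before the 3rd dose, 2 doses have been given. Superposition: Cmin = C₀·(f + f²).
≈ 15.000 × (0.2500 + 0.0625) ≈ 15.000 × 0.3125 ≈ 4.688 mcg/mL.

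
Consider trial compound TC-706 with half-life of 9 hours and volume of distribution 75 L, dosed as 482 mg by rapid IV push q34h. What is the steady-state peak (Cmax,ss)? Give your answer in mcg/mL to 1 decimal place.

6.9 mcg/mL

Over one 34-h interval, 34/9 ≈ 3.7778 half-lives elapse, leaving f ≈ 0.0729 of each dose.
At steady state, accumulation factor R = 1/(1 − e^(−kτ)) ≈ 1.0786.
Each bolus raises the concentration by D/Vd = 482/75 ≈ 6.427 mcg/mL.
Cmax,ss = C₀/(1 − f) ≈ 6.427/0.9271 ≈ 6.932 mcg/mL.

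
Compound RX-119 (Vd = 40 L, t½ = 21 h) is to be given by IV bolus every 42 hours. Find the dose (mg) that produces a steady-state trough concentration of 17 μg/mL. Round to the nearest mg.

2040 mg

τ/t½ = 42/21 ≈ 2, so f = (1/2)^(42/21) ≈ 0.250000.
Cmin,ss = (D/Vd)·f/(1−f), so D = Cmin,ss·Vd·(1−f)/f.
D = 17 × 40 × (1−f)/f ≈ 17 × 40 × 3.00000 ≈ 2040.00 mg.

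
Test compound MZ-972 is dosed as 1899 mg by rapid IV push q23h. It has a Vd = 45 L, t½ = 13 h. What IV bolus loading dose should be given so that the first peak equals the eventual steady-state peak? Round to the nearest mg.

f = (1/2)^(23/13) ≈ 0.293365; accumulation ratio R = 1/(1−f) ≈ 1.41516.
Loading dose to hit Cmax,ss on first dose: D_load = D_maint·R ≈ 1899 × 1.41516 ≈ 2687.39 mg.

2687 mg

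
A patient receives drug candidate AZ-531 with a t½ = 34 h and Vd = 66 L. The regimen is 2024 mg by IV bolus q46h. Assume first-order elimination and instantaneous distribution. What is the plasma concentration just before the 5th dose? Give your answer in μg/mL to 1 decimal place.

f = (1/2)^(τ/t½) = (1/2)^(46/34) ≈ 0.3915.
C₀ = D/Vd = 2024/66 ≈ 30.667 μg/mL.
Before the 5th dose, 4 doses have been given. Superposition: Cmin = C₀·(f + f² + … + f^4).
≈ 30.667 × (0.3915 + 0.1533 + 0.0600 + 0.0235) ≈ 30.667 × 0.6283 ≈ 19.268 μg/mL.

19.3 μg/mL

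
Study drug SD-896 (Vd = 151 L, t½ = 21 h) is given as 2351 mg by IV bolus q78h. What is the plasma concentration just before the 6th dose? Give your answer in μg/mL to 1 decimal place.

1.3 μg/mL

f = (1/2)^(τ/t½) = (1/2)^(78/21) ≈ 0.0762.
C₀ = D/Vd = 2351/151 ≈ 15.570 μg/mL.
Before the 6th dose, 5 doses have been given. Superposition: Cmin = C₀·(f + f² + … + f^5).
≈ 15.570 × (0.0762 + 0.0058 + 0.0004 + 0.0000 + 0.0000) ≈ 15.570 × 0.0824 ≈ 1.283 μg/mL.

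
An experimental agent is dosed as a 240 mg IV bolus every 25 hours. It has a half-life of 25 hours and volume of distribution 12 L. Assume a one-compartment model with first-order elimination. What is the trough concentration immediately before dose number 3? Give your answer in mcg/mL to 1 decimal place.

f = (1/2)^(τ/t½) = (1/2)^(25/25) ≈ 0.5000.
C₀ = D/Vd = 240/12 ≈ 20.000 mcg/mL.
Before the 3rd dose, 2 doses have been given. Superposition: Cmin = C₀·(f + f²).
≈ 20.000 × (0.5000 + 0.2500) ≈ 20.000 × 0.7500 ≈ 15.000 mcg/mL.

15.0 mcg/mL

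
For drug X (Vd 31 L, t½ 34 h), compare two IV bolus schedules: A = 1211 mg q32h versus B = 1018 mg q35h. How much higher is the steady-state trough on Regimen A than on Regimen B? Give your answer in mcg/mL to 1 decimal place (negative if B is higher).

Regimen A: f = (1/2)^(32/34) ≈ 0.5208; Cmin,ss = (1211/31)·f/(1−f) ≈ 42.456 mcg/mL.
Regimen B: f = (1/2)^(35/34) ≈ 0.4899; Cmin,ss = (1018/31)·f/(1−f) ≈ 31.538 mcg/mL.
Difference ≈ 42.456 − 31.538 ≈ 10.918 mcg/mL.

10.9 mcg/mL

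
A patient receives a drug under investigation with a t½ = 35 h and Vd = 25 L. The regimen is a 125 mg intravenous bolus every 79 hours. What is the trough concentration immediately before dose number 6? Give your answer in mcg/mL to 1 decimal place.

f = (1/2)^(τ/t½) = (1/2)^(79/35) ≈ 0.2092.
C₀ = D/Vd = 125/25 ≈ 5.000 mcg/mL.
Before the 6th dose, 5 doses have been given. Superposition: Cmin = C₀·(f + f² + … + f^5).
≈ 5.000 × (0.2092 + 0.0438 + 0.0092 + 0.0019 + 0.0004) ≈ 5.000 × 0.2645 ≈ 1.323 mcg/mL.

1.3 mcg/mL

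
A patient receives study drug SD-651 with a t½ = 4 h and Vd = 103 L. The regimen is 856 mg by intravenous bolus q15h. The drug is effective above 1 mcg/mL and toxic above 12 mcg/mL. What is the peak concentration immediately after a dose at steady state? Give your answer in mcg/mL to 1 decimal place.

Over one 15-h interval, 15/4 ≈ 3.75 half-lives elapse, leaving f ≈ 0.0743 of each dose.
Accumulation ratio R = 1/(1 − f) ≈ 1/0.9257 ≈ 1.0803.
Each bolus raises the concentration by D/Vd = 856/103 ≈ 8.311 mcg/mL.
Cmax,ss = C₀/(1 − f) ≈ 8.311/0.9257 ≈ 8.978 mcg/mL.
Peak 9.0 mcg/mL vs MTC 12 mcg/mL: below toxic threshold.

9.0 mcg/mL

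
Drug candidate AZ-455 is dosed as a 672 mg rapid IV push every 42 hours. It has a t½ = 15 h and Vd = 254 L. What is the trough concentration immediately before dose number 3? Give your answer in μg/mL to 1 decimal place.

0.4 μg/mL

f = (1/2)^(τ/t½) = (1/2)^(42/15) ≈ 0.1436.
C₀ = D/Vd = 672/254 ≈ 2.646 μg/mL.
Before the 3rd dose, 2 doses have been given. Superposition: Cmin = C₀·(f + f²).
≈ 2.646 × (0.1436 + 0.0206) ≈ 2.646 × 0.1642 ≈ 0.434 μg/mL.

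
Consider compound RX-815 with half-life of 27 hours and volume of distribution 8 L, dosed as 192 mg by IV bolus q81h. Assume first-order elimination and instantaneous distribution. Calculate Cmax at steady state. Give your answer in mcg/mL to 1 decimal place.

τ = 81 h = 3 half-lives, so f = (1/2)^3 = 0.125.
Accumulation ratio R = 1/(1 − f) = 1/0.875 = 8/7.
Single-dose peak C₀ = D/Vd = 192/8 = 24 mcg/mL.
Steady-state peak Cmax,ss = C₀·R = 24 × 8/7 ≈ 27.429 mcg/mL.

27.4 mcg/mL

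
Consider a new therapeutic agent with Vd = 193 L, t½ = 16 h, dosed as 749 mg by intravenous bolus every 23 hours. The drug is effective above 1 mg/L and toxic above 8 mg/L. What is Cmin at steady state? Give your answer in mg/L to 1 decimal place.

2.3 mg/L

k = ln2/t½ = ln2/16 ≈ 0.043322 h⁻¹; fraction remaining f = e^(−kτ) = e^(−0.043322×23) ≈ 0.3692.
Each bolus raises the concentration by D/Vd = 749/193 ≈ 3.881 mg/L.
Steady-state trough Cmin,ss = C₀·f/(1−f) ≈ 3.881 × 0.3692/0.6308 ≈ 2.272 mg/L.
Trough 2.3 mg/L vs MEC 1 mg/L: adequate.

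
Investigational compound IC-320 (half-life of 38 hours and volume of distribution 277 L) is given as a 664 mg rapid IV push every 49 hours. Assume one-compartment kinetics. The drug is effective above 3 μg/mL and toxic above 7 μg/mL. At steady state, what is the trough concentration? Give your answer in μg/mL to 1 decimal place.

1.7 μg/mL

τ/t½ = 49/38 ≈ 1.2895, so fraction remaining f = (1/2)^(49/38) ≈ 0.4091.
Single-dose peak C₀ = D/Vd = 664/277 ≈ 2.397 μg/mL.
Steady-state trough Cmin,ss = C₀·f/(1−f) ≈ 2.397 × 0.4091/0.5909 ≈ 1.660 μg/mL.
Trough 1.7 μg/mL vs MEC 3 μg/mL: subtherapeutic.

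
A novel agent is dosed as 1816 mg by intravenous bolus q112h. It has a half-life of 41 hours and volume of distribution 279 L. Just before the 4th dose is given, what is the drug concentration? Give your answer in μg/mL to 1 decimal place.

1.1 μg/mL

f = (1/2)^(τ/t½) = (1/2)^(112/41) ≈ 0.1505.
C₀ = D/Vd = 1816/279 ≈ 6.509 μg/mL.
Before the 4th dose, 3 doses have been given. Superposition: Cmin = C₀·(f + f² + … + f^3).
≈ 6.509 × (0.1505 + 0.0227 + 0.0034) ≈ 6.509 × 0.1766 ≈ 1.149 μg/mL.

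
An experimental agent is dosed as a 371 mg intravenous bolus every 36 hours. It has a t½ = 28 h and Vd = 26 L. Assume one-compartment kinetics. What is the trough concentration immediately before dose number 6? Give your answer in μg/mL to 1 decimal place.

f = (1/2)^(τ/t½) = (1/2)^(36/28) ≈ 0.4102.
C₀ = D/Vd = 371/26 ≈ 14.269 μg/mL.
Before the 6th dose, 5 doses have been given. Superposition: Cmin = C₀·(f + f² + … + f^5).
≈ 14.269 × (0.4102 + 0.1683 + 0.0690 + 0.0283 + 0.0116) ≈ 14.269 × 0.6874 ≈ 9.809 μg/mL.

9.8 μg/mL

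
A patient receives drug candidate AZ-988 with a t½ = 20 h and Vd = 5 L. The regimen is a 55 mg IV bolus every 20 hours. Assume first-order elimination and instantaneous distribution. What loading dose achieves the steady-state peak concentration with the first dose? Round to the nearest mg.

f = (1/2)^(20/20) ≈ 0.500000; accumulation ratio R = 1/(1−f) ≈ 2.00000.
Loading dose to hit Cmax,ss on first dose: D_load = D_maint·R ≈ 55 × 2.00000 ≈ 110.00 mg.

110 mg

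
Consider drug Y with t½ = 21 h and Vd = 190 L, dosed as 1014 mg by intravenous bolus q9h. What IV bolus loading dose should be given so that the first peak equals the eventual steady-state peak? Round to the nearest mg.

3945 mg

f = (1/2)^(9/21) ≈ 0.742997; accumulation ratio R = 1/(1−f) ≈ 3.89101.
Loading dose to hit Cmax,ss on first dose: D_load = D_maint·R ≈ 1014 × 3.89101 ≈ 3945.48 mg.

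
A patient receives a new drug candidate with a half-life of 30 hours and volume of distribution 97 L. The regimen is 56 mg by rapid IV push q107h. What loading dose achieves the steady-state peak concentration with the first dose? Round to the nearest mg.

f = (1/2)^(107/30) ≈ 0.084397; accumulation ratio R = 1/(1−f) ≈ 1.09218.
Loading dose to hit Cmax,ss on first dose: D_load = D_maint·R ≈ 56 × 1.09218 ≈ 61.16 mg.

61 mg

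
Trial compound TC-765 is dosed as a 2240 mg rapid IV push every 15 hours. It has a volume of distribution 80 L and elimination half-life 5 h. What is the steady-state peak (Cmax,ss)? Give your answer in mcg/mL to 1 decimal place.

The dosing interval is 3 half-lives, so f = 2^(−3) = 0.125.
At steady state, R = 1/(1 − 0.125) = 8/7.
Single-dose peak C₀ = D/Vd = 2240/80 = 28 mcg/mL.
Steady-state peak Cmax,ss = C₀·R = 28 × 8/7 ≈ 32.000 mcg/mL.

32.0 mcg/mL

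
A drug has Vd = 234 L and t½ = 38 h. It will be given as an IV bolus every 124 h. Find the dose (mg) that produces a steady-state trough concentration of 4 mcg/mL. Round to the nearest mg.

τ/t½ = 124/38 ≈ 3.2632, so f = (1/2)^(124/38) ≈ 0.104158.
Cmin,ss = (D/Vd)·f/(1−f), so D = Cmin,ss·Vd·(1−f)/f.
D = 4 × 234 × (1−f)/f ≈ 4 × 234 × 8.60080 ≈ 8050.35 mg.

8050 mg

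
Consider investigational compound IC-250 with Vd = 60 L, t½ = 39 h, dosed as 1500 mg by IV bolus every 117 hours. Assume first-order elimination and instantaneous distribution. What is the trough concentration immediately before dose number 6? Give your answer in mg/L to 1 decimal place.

3.6 mg/L

f = (1/2)^(τ/t½) = (1/2)^(117/39) ≈ 0.1250.
C₀ = D/Vd = 1500/60 ≈ 25.000 mg/L.
Before the 6th dose, 5 doses have been given. Superposition: Cmin = C₀·(f + f² + … + f^5).
≈ 25.000 × (0.1250 + 0.0156 + 0.0020 + 0.0002 + 0.0000) ≈ 25.000 × 0.1428 ≈ 3.570 mg/L.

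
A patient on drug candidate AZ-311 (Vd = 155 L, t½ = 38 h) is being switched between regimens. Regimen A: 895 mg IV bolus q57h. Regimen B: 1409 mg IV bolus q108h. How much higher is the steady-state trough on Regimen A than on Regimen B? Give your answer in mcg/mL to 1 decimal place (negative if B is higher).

1.7 mcg/mL

Regimen A: f = (1/2)^(57/38) ≈ 0.3536; Cmin,ss = (895/155)·f/(1−f) ≈ 3.159 mcg/mL.
Regimen B: f = (1/2)^(108/38) ≈ 0.1395; Cmin,ss = (1409/155)·f/(1−f) ≈ 1.474 mcg/mL.
Difference ≈ 3.159 − 1.474 ≈ 1.685 mcg/mL.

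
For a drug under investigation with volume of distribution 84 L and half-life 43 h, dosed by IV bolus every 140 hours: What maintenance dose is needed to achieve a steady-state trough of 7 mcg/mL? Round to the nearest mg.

5029 mg

τ/t½ = 140/43 ≈ 3.2558, so f = (1/2)^(140/43) ≈ 0.104689.
Cmin,ss = (D/Vd)·f/(1−f), so D = Cmin,ss·Vd·(1−f)/f.
D = 7 × 84 × (1−f)/f ≈ 7 × 84 × 8.55210 ≈ 5028.63 mg.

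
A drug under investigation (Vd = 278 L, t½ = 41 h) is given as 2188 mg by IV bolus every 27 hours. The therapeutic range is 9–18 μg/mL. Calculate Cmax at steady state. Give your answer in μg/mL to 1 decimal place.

k = ln2/t½ = ln2/41 ≈ 0.016906 h⁻¹; fraction remaining f = e^(−kτ) = e^(−0.016906×27) ≈ 0.6335.
At steady state, accumulation factor R = 1/(1 − e^(−kτ)) ≈ 2.7285.
Single-dose peak C₀ = D/Vd = 2188/278 ≈ 7.871 μg/mL.
Steady-state peak Cmax,ss = C₀·R ≈ 7.871 × 2.7285 ≈ 21.476 μg/mL.
Peak 21.5 μg/mL vs MTC 18 μg/mL: exceeds toxic threshold.

21.5 μg/mL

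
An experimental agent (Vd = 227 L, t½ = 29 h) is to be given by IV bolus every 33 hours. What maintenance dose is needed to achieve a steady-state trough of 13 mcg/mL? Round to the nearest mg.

3543 mg

τ/t½ = 33/29 ≈ 1.1379, so f = (1/2)^(33/29) ≈ 0.454411.
Cmin,ss = (D/Vd)·f/(1−f), so D = Cmin,ss·Vd·(1−f)/f.
D = 13 × 227 × (1−f)/f ≈ 13 × 227 × 1.20065 ≈ 3543.12 mg.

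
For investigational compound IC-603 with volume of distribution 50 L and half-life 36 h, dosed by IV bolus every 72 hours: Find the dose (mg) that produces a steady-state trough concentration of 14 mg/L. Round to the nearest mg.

τ/t½ = 72/36 ≈ 2, so f = (1/2)^(72/36) ≈ 0.250000.
Cmin,ss = (D/Vd)·f/(1−f), so D = Cmin,ss·Vd·(1−f)/f.
D = 14 × 50 × (1−f)/f ≈ 14 × 50 × 3.00000 ≈ 2100.00 mg.

2100 mg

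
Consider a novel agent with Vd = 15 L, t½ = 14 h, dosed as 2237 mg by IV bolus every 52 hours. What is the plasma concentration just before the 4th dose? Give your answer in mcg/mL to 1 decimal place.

f = (1/2)^(τ/t½) = (1/2)^(52/14) ≈ 0.0762.
C₀ = D/Vd = 2237/15 ≈ 149.133 mcg/mL.
Before the 4th dose, 3 doses have been given. Superposition: Cmin = C₀·(f + f² + … + f^3).
≈ 149.133 × (0.0762 + 0.0058 + 0.0004) ≈ 149.133 × 0.0824 ≈ 12.289 mcg/mL.

12.3 mcg/mL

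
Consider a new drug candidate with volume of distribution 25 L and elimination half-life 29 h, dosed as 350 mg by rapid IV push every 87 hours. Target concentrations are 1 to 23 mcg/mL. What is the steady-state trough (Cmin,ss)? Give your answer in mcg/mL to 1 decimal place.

The dosing interval is 3 half-lives, so f = 2^(−3) = 0.125.
At steady state, R = 1/(1 − 0.125) = 8/7.
Single-dose peak C₀ = D/Vd = 350/25 = 14 mcg/mL.
Steady-state peak Cmax,ss = C₀·R = 14 × 8/7 ≈ 16.000 mcg/mL.
Steady-state trough Cmin,ss = Cmax,ss·f ≈ 16.000 × 0.125 ≈ 2.000 mcg/mL.
Trough 2.0 mcg/mL vs MEC 1 mcg/mL: adequate.

2.0 mcg/mL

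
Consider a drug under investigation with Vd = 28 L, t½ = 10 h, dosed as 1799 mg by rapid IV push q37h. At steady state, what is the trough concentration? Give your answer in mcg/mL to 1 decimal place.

5.4 mcg/mL

Over one 37-h interval, 37/10 ≈ 3.7 half-lives elapse, leaving f ≈ 0.0769 of each dose.
At steady state, accumulation factor R = 1/(1 − e^(−kτ)) ≈ 1.0833.
Each bolus raises the concentration by D/Vd = 1799/28 ≈ 64.250 mcg/mL.
Cmax,ss = C₀/(1 − f) ≈ 64.250/0.9231 ≈ 69.602 mcg/mL.
Steady-state trough Cmin,ss = Cmax,ss·f ≈ 69.602 × 0.0769 ≈ 5.352 mcg/mL.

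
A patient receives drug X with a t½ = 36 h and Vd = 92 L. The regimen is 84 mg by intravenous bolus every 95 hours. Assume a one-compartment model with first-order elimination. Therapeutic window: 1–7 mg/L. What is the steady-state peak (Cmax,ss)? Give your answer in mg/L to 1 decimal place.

k = ln2/t½ = ln2/36 ≈ 0.019254 h⁻¹; fraction remaining f = e^(−kτ) = e^(−0.019254×95) ≈ 0.1606.
At steady state, accumulation factor R = 1/(1 − e^(−kτ)) ≈ 1.1913.
Single-dose peak C₀ = D/Vd = 84/92 ≈ 0.913 mg/L.
Steady-state peak Cmax,ss = C₀·R ≈ 0.913 × 1.1913 ≈ 1.088 mg/L.
Peak 1.1 mg/L vs MTC 7 mg/L: below toxic threshold.

1.1 mg/L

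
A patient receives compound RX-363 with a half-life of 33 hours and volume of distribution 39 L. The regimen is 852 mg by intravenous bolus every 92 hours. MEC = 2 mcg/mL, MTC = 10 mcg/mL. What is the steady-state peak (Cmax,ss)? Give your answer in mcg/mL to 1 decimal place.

Over one 92-h interval, 92/33 ≈ 2.7879 half-lives elapse, leaving f ≈ 0.1448 of each dose.
At steady state, accumulation factor R = 1/(1 − e^(−kτ)) ≈ 1.1693.
Single-dose peak C₀ = D/Vd = 852/39 ≈ 21.846 mcg/mL.
Steady-state peak Cmax,ss = C₀·R ≈ 21.846 × 1.1693 ≈ 25.545 mcg/mL.
Peak 25.5 mcg/mL vs MTC 10 mcg/mL: exceeds toxic threshold.

25.5 mcg/mL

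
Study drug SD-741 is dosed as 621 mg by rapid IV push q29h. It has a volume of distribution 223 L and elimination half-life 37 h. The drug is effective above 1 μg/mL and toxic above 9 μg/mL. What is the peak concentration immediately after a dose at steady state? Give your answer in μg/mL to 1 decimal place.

6.6 μg/mL

k = ln2/t½ = ln2/37 ≈ 0.018734 h⁻¹; fraction remaining f = e^(−kτ) = e^(−0.018734×29) ≈ 0.5808.
At steady state, accumulation factor R = 1/(1 − e^(−kτ)) ≈ 2.3855.
Each bolus raises the concentration by D/Vd = 621/223 ≈ 2.785 μg/mL.
Steady-state peak Cmax,ss = C₀·R ≈ 2.785 × 2.3855 ≈ 6.644 μg/mL.
Peak 6.6 μg/mL vs MTC 9 μg/mL: below toxic threshold.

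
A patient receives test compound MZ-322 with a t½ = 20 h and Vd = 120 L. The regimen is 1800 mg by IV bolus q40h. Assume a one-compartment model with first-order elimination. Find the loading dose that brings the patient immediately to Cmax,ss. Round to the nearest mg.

f = (1/2)^(40/20) ≈ 0.250000; accumulation ratio R = 1/(1−f) ≈ 1.33333.
Loading dose to hit Cmax,ss on first dose: D_load = D_maint·R ≈ 1800 × 1.33333 ≈ 2399.99 mg.

2400 mg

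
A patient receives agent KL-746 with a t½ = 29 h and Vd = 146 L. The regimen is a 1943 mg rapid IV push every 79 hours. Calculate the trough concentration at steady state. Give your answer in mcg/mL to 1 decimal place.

2.4 mcg/mL

τ/t½ = 79/29 ≈ 2.7241, so fraction remaining f = (1/2)^(79/29) ≈ 0.1513.
Single-dose peak C₀ = D/Vd = 1943/146 ≈ 13.308 mcg/mL.
Steady-state trough Cmin,ss = C₀·f/(1−f) ≈ 13.308 × 0.1513/0.8487 ≈ 2.372 mcg/mL.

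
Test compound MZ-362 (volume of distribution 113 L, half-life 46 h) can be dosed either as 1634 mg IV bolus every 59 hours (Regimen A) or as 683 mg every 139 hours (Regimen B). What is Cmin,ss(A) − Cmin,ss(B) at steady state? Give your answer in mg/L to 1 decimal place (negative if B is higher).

Regimen A: f = (1/2)^(59/46) ≈ 0.4111; Cmin,ss = (1634/113)·f/(1−f) ≈ 10.094 mg/L.
Regimen B: f = (1/2)^(139/46) ≈ 0.1231; Cmin,ss = (683/113)·f/(1−f) ≈ 0.848 mg/L.
Difference ≈ 10.094 − 0.848 ≈ 9.246 mg/L.

9.2 mg/L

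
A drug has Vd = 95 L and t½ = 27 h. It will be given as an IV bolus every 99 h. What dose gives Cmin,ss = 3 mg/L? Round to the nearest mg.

3334 mg

τ/t½ = 99/27 ≈ 3.6667, so f = (1/2)^(99/27) ≈ 0.078745.
Cmin,ss = (D/Vd)·f/(1−f), so D = Cmin,ss·Vd·(1−f)/f.
D = 3 × 95 × (1−f)/f ≈ 3 × 95 × 11.69922 ≈ 3334.28 mg.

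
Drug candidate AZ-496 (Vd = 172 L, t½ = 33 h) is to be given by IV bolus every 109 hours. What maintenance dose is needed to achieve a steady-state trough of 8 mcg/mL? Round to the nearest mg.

τ/t½ = 109/33 ≈ 3.303, so f = (1/2)^(109/33) ≈ 0.101319.
Cmin,ss = (D/Vd)·f/(1−f), so D = Cmin,ss·Vd·(1−f)/f.
D = 8 × 172 × (1−f)/f ≈ 8 × 172 × 8.86982 ≈ 12204.87 mg.

12205 mg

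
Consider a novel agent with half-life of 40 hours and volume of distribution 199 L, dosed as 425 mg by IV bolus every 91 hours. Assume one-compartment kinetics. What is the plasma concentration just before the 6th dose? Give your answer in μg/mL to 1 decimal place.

f = (1/2)^(τ/t½) = (1/2)^(91/40) ≈ 0.2066.
C₀ = D/Vd = 425/199 ≈ 2.136 μg/mL.
Before the 6th dose, 5 doses have been given. Superposition: Cmin = C₀·(f + f² + … + f^5).
≈ 2.136 × (0.2066 + 0.0427 + 0.0088 + 0.0018 + 0.0004) ≈ 2.136 × 0.2603 ≈ 0.556 μg/mL.

0.6 μg/mL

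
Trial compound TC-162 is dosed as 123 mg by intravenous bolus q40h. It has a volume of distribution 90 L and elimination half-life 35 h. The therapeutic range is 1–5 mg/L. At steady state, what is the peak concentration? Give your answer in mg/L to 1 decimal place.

2.5 mg/L

Over one 40-h interval, 40/35 ≈ 1.1429 half-lives elapse, leaving f ≈ 0.4529 of each dose.
At steady state, accumulation factor R = 1/(1 − e^(−kτ)) ≈ 1.8278.
Single-dose peak C₀ = D/Vd = 123/90 ≈ 1.367 mg/L.
Cmax,ss = C₀/(1 − f) ≈ 1.367/0.5471 ≈ 2.499 mg/L.
Peak 2.5 mg/L vs MTC 5 mg/L: below toxic threshold.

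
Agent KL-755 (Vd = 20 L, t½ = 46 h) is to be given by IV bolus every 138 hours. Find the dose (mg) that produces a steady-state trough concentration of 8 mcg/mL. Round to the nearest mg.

τ/t½ = 138/46 ≈ 3, so f = (1/2)^(138/46) ≈ 0.125000.
Cmin,ss = (D/Vd)·f/(1−f), so D = Cmin,ss·Vd·(1−f)/f.
D = 8 × 20 × (1−f)/f ≈ 8 × 20 × 7.00000 ≈ 1120.00 mg.

1120 mg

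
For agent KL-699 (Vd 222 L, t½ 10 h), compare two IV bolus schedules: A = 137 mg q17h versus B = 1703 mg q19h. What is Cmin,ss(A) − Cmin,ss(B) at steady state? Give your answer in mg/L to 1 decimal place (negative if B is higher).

Regimen A: f = (1/2)^(17/10) ≈ 0.3078; Cmin,ss = (137/222)·f/(1−f) ≈ 0.274 mg/L.
Regimen B: f = (1/2)^(19/10) ≈ 0.2679; Cmin,ss = (1703/222)·f/(1−f) ≈ 2.807 mg/L.
Difference ≈ 0.274 − 2.807 ≈ -2.533 mg/L.

-2.5 mg/L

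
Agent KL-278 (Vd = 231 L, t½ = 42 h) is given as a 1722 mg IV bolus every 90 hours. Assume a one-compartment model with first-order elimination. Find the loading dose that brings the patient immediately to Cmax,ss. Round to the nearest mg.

f = (1/2)^(90/42) ≈ 0.226431; accumulation ratio R = 1/(1−f) ≈ 1.29271.
Loading dose to hit Cmax,ss on first dose: D_load = D_maint·R ≈ 1722 × 1.29271 ≈ 2226.05 mg.

2226 mg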